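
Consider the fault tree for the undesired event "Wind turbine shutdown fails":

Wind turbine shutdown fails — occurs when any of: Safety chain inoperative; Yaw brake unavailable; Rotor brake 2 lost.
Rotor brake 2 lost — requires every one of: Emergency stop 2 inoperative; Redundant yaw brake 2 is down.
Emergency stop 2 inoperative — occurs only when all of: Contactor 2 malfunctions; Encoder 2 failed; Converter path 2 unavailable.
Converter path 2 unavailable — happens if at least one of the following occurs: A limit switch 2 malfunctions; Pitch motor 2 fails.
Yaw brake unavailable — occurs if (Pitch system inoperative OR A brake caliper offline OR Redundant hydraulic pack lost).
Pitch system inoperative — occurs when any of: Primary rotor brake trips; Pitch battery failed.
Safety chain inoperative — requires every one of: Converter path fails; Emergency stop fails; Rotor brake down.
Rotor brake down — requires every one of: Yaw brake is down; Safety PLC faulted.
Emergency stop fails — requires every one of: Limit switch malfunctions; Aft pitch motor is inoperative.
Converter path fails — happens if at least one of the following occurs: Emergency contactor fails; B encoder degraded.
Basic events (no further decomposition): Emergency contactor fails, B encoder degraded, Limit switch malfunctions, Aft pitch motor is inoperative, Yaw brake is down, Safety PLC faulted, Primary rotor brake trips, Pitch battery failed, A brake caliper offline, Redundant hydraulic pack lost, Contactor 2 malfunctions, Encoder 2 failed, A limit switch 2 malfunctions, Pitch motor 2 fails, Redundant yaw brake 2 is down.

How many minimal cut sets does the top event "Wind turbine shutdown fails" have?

8

Converter path fails [OR]: union of children's cut sets → 2 cut set(s).
Emergency stop fails [AND]: one cut set from each child combined → 1 × 1 = 1 cut set(s).
Rotor brake down [AND]: one cut set from each child combined → 1 × 1 = 1 cut set(s).
Safety chain inoperative [AND]: one cut set from each child combined → 2 × 1 × 1 = 2 cut set(s).
Pitch system inoperative [OR]: union of children's cut sets → 2 cut set(s).
Yaw brake unavailable [OR]: union of children's cut sets → 4 cut set(s).
Converter path 2 unavailable [OR]: union of children's cut sets → 2 cut set(s).
Emergency stop 2 inoperative [AND]: one cut set from each child combined → 1 × 1 × 2 = 2 cut set(s).
Rotor brake 2 lost [AND]: one cut set from each child combined → 2 × 1 = 2 cut set(s).
Wind turbine shutdown fails [OR]: union of children's cut sets → 8 cut set(s).
Minimal cut sets: {Aft pitch motor is inoperative, Emergency contactor fails, Limit switch malfunctions, Safety PLC faulted, Yaw brake is down}; {Aft pitch motor is inoperative, B encoder degraded, Limit switch malfunctions, Safety PLC faulted, Yaw brake is down}; {Primary rotor brake trips}; {Pitch battery failed}; {A brake caliper offline}; {Redundant hydraulic pack lost}; {A limit switch 2 malfunctions, Contactor 2 malfunctions, Encoder 2 failed, Redundant yaw brake 2 is down}; {Contactor 2 malfunctions, Encoder 2 failed, Pitch motor 2 fails, Redundant yaw brake 2 is down}.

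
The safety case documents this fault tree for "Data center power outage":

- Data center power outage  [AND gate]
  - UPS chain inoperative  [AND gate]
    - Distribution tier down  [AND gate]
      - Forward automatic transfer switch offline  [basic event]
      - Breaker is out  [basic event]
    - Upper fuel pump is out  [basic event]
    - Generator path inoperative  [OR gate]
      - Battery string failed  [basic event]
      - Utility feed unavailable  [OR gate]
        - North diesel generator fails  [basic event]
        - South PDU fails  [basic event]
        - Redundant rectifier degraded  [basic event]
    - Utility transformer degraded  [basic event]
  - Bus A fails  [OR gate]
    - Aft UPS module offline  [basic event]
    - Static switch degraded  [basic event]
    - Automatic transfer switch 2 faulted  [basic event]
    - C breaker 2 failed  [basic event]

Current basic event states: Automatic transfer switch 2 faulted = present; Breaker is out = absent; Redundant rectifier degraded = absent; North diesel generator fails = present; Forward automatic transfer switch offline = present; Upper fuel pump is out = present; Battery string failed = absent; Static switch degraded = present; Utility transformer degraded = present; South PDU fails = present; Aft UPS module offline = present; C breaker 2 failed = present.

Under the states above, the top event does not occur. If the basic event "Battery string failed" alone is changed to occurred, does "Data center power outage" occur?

No

Counterfactual: set "Battery string failed" to occurred.
Distribution tier down [AND]: Forward automatic transfer switch offline=occurs, Breaker is out=not → not all inputs occur → does not occur.
Utility feed unavailable [OR]: North diesel generator fails=occurs, South PDU fails=occurs, Redundant rectifier degraded=not → at least one input occurs → occurs.
Generator path inoperative [OR]: Battery string failed=occurs, Utility feed unavailable=occurs → at least one input occurs → occurs.
UPS chain inoperative [AND]: Distribution tier down=not, Upper fuel pump is out=occurs, Generator path inoperative=occurs, Utility transformer degraded=occurs → not all inputs occur → does not occur.
Bus A fails [OR]: Aft UPS module offline=occurs, Static switch degraded=occurs, Automatic transfer switch 2 faulted=occurs, C breaker 2 failed=occurs → at least one input occurs → occurs.
Data center power outage [AND]: UPS chain inoperative=not, Bus A fails=occurs → not all inputs occur → does not occur.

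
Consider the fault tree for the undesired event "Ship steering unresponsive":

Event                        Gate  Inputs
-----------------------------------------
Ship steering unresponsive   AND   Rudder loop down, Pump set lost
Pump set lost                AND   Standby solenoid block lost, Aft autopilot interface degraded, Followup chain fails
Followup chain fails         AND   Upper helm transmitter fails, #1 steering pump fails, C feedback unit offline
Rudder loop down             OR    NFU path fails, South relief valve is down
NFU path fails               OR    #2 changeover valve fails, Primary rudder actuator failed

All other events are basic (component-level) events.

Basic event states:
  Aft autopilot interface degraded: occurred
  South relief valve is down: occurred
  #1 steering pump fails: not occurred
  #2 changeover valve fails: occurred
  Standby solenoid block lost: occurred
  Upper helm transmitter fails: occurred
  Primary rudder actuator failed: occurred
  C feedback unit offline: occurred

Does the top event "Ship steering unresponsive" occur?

No

NFU path fails [OR]: #2 changeover valve fails=occurs, Primary rudder actuator failed=occurs → at least one input occurs → occurs.
Rudder loop down [OR]: NFU path fails=occurs, South relief valve is down=occurs → at least one input occurs → occurs.
Followup chain fails [AND]: Upper helm transmitter fails=occurs, #1 steering pump fails=not, C feedback unit offline=occurs → not all inputs occur → does not occur.
Pump set lost [AND]: Standby solenoid block lost=occurs, Aft autopilot interface degraded=occurs, Followup chain fails=not → not all inputs occur → does not occur.
Ship steering unresponsive [AND]: Rudder loop down=occurs, Pump set lost=not → not all inputs occur → does not occur.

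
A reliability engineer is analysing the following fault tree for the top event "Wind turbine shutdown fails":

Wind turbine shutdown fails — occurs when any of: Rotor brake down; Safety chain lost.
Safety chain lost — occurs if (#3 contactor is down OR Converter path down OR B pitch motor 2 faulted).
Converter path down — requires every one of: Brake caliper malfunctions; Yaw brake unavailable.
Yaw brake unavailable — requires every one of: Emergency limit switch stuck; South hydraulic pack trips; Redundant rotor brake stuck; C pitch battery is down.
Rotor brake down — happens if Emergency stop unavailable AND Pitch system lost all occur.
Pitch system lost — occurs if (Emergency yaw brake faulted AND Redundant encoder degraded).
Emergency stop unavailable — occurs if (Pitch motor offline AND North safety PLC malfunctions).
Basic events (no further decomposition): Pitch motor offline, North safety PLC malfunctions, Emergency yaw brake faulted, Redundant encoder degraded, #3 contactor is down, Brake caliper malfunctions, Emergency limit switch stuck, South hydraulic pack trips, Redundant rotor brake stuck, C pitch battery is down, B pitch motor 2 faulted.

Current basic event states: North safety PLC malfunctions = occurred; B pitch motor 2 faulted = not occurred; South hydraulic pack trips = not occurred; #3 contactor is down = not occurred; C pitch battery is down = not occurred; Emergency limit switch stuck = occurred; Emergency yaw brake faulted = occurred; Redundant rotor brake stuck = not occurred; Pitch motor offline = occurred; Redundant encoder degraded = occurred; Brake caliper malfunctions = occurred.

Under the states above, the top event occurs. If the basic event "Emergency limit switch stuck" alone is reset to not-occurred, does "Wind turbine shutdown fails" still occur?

Counterfactual: set "Emergency limit switch stuck" to not occurred.
Emergency stop unavailable [AND]: Pitch motor offline=occurs, North safety PLC malfunctions=occurs → all inputs occur → occurs.
Pitch system lost [AND]: Emergency yaw brake faulted=occurs, Redundant encoder degraded=occurs → all inputs occur → occurs.
Rotor brake down [AND]: Emergency stop unavailable=occurs, Pitch system lost=occurs → all inputs occur → occurs.
Yaw brake unavailable [AND]: Emergency limit switch stuck=not, South hydraulic pack trips=not, Redundant rotor brake stuck=not, C pitch battery is down=not → not all inputs occur → does not occur.
Converter path down [AND]: Brake caliper malfunctions=occurs, Yaw brake unavailable=not → not all inputs occur → does not occur.
Safety chain lost [OR]: #3 contactor is down=not, Converter path down=not, B pitch motor 2 faulted=not → no input occurs → does not occur.
Wind turbine shutdown fails [OR]: Rotor brake down=occurs, Safety chain lost=not → at least one input occurs → occurs.

Yes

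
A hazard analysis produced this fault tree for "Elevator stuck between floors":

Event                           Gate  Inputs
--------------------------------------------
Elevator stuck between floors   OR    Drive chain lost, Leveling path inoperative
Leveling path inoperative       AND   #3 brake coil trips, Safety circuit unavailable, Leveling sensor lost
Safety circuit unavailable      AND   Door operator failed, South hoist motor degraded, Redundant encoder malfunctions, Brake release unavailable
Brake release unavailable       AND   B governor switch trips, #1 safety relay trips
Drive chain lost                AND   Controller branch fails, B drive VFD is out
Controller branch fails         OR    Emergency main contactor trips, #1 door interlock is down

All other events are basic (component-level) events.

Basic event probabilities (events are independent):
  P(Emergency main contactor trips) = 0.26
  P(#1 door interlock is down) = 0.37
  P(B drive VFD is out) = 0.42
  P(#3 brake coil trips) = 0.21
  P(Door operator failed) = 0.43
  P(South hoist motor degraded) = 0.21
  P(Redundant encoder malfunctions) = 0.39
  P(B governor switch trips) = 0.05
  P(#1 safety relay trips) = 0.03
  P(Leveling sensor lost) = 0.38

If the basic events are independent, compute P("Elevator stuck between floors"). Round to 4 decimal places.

P(Controller branch fails) [OR] = 1 − (1−0.26) × (1−0.37) = 0.533800
P(Drive chain lost) [AND] = 0.533800 × 0.42 = 0.224196
P(Brake release unavailable) [AND] = 0.05 × 0.03 = 0.001500
P(Safety circuit unavailable) [AND] = 0.43 × 0.21 × 0.39 × 0.001500 = 0.000053
P(Leveling path inoperative) [AND] = 0.21 × 0.000053 × 0.38 = 0.000004
P(Elevator stuck between floors) [OR] = 1 − (1−0.224196) × (1−0.000004) = 0.224199
Rounded to 4 decimal places: P(Elevator stuck between floors) ≈ 0.2242.

0.2242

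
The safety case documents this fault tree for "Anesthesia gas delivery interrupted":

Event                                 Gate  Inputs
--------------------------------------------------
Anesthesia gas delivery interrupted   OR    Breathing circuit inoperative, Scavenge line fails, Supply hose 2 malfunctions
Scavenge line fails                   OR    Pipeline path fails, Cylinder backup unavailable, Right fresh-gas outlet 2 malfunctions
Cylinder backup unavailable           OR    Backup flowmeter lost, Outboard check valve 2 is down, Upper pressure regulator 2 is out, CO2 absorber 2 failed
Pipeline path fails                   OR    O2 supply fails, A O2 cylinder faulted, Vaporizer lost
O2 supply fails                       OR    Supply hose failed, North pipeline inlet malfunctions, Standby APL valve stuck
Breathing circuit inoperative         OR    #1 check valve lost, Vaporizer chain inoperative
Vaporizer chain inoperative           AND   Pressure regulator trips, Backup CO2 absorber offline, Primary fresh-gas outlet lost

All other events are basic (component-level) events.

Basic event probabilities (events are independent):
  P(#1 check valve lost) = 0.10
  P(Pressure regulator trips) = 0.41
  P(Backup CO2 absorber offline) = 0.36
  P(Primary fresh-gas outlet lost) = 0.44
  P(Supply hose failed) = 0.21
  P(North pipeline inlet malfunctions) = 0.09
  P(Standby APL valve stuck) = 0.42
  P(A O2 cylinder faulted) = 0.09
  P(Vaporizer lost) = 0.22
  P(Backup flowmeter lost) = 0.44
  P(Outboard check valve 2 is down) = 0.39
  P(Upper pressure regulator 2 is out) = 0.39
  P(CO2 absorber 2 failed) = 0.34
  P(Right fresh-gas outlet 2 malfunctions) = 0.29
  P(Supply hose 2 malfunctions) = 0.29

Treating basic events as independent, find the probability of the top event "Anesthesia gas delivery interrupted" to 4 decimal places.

0.9827

P(Vaporizer chain inoperative) [AND] = 0.41 × 0.36 × 0.44 = 0.064944
P(Breathing circuit inoperative) [OR] = 1 − (1−0.10) × (1−0.064944) = 0.158450
P(O2 supply fails) [OR] = 1 − (1−0.21) × (1−0.09) × (1−0.42) = 0.583038
P(Pipeline path fails) [OR] = 1 − (1−0.583038) × (1−0.09) × (1−0.22) = 0.704040
P(Cylinder backup unavailable) [OR] = 1 − (1−0.44) × (1−0.39) × (1−0.39) × (1−0.34) = 0.862472
P(Scavenge line fails) [OR] = 1 − (1−0.704040) × (1−0.862472) × (1−0.29) = 0.971101
P(Anesthesia gas delivery interrupted) [OR] = 1 − (1−0.158450) × (1−0.971101) × (1−0.29) = 0.982733
Rounded to 4 decimal places: P(Anesthesia gas delivery interrupted) ≈ 0.9827.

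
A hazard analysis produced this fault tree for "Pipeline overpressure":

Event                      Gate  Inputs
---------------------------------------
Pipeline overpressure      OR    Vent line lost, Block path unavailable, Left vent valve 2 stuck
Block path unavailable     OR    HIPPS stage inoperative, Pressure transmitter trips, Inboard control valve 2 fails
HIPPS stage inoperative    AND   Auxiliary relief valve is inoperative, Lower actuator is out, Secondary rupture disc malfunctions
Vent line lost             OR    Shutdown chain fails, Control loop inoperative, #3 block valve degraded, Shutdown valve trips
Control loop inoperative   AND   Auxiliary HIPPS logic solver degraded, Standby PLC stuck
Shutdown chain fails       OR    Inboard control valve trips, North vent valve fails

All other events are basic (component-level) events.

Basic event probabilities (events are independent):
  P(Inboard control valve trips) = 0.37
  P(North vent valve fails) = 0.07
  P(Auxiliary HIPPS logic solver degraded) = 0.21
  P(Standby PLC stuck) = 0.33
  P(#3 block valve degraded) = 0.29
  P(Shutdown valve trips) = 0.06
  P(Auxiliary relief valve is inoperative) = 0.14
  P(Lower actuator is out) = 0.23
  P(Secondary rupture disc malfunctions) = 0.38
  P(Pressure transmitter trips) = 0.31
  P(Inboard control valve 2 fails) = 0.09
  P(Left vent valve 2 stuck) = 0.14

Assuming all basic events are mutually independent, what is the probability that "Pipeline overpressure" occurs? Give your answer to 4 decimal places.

0.8059

P(Shutdown chain fails) [OR] = 1 − (1−0.37) × (1−0.07) = 0.414100
P(Control loop inoperative) [AND] = 0.21 × 0.33 = 0.069300
P(Vent line lost) [OR] = 1 − (1−0.414100) × (1−0.069300) × (1−0.29) × (1−0.06) = 0.636069
P(HIPPS stage inoperative) [AND] = 0.14 × 0.23 × 0.38 = 0.012236
P(Block path unavailable) [OR] = 1 − (1−0.012236) × (1−0.31) × (1−0.09) = 0.379783
P(Pipeline overpressure) [OR] = 1 − (1−0.636069) × (1−0.379783) × (1−0.14) = 0.805884
Rounded to 4 decimal places: P(Pipeline overpressure) ≈ 0.8059.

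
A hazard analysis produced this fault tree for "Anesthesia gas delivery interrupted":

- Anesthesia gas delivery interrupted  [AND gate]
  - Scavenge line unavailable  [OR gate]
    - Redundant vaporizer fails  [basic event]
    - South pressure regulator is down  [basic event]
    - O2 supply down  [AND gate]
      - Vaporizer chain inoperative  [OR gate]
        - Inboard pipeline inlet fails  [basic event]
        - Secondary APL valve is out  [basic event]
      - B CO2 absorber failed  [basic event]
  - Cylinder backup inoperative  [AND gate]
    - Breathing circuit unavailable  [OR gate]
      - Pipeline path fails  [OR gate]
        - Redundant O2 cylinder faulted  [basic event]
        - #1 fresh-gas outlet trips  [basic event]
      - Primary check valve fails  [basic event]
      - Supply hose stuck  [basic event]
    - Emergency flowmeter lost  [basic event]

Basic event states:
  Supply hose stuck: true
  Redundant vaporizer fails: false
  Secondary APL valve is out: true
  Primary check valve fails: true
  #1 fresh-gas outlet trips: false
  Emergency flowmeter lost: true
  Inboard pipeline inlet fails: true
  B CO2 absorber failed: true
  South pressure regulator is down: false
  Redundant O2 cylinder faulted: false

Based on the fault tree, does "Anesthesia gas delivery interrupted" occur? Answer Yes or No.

Vaporizer chain inoperative [OR]: Inboard pipeline inlet fails=occurs, Secondary APL valve is out=occurs → at least one input occurs → occurs.
O2 supply down [AND]: Vaporizer chain inoperative=occurs, B CO2 absorber failed=occurs → all inputs occur → occurs.
Scavenge line unavailable [OR]: Redundant vaporizer fails=not, South pressure regulator is down=not, O2 supply down=occurs → at least one input occurs → occurs.
Pipeline path fails [OR]: Redundant O2 cylinder faulted=not, #1 fresh-gas outlet trips=not → no input occurs → does not occur.
Breathing circuit unavailable [OR]: Pipeline path fails=not, Primary check valve fails=occurs, Supply hose stuck=occurs → at least one input occurs → occurs.
Cylinder backup inoperative [AND]: Breathing circuit unavailable=occurs, Emergency flowmeter lost=occurs → all inputs occur → occurs.
Anesthesia gas delivery interrupted [AND]: Scavenge line unavailable=occurs, Cylinder backup inoperative=occurs → all inputs occur → occurs.

Yes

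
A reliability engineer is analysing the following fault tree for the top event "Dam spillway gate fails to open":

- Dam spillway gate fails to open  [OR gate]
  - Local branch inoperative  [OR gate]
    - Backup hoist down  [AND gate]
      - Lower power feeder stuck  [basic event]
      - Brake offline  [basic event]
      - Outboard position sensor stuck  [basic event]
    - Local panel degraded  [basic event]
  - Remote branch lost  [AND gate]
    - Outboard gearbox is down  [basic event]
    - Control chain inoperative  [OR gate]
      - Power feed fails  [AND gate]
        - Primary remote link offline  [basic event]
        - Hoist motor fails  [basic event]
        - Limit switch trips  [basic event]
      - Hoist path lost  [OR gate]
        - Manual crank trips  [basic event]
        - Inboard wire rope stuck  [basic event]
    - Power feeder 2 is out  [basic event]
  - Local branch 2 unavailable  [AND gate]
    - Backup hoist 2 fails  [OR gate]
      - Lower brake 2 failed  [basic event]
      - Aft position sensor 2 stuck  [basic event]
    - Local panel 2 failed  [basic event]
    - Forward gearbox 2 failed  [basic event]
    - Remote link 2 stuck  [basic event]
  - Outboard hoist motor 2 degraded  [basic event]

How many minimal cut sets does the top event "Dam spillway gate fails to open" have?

Backup hoist down [AND]: one cut set from each child combined → 1 × 1 × 1 = 1 cut set(s).
Local branch inoperative [OR]: union of children's cut sets → 2 cut set(s).
Power feed fails [AND]: one cut set from each child combined → 1 × 1 × 1 = 1 cut set(s).
Hoist path lost [OR]: union of children's cut sets → 2 cut set(s).
Control chain inoperative [OR]: union of children's cut sets → 3 cut set(s).
Remote branch lost [AND]: one cut set from each child combined → 1 × 3 × 1 = 3 cut set(s).
Backup hoist 2 fails [OR]: union of children's cut sets → 2 cut set(s).
Local branch 2 unavailable [AND]: one cut set from each child combined → 2 × 1 × 1 × 1 = 2 cut set(s).
Dam spillway gate fails to open [OR]: union of children's cut sets → 8 cut set(s).
Minimal cut sets: {Brake offline, Lower power feeder stuck, Outboard position sensor stuck}; {Local panel degraded}; {Hoist motor fails, Limit switch trips, Outboard gearbox is down, Power feeder 2 is out, Primary remote link offline}; {Manual crank trips, Outboard gearbox is down, Power feeder 2 is out}; {Inboard wire rope stuck, Outboard gearbox is down, Power feeder 2 is out}; {Forward gearbox 2 failed, Local panel 2 failed, Lower brake 2 failed, Remote link 2 stuck}; {Aft position sensor 2 stuck, Forward gearbox 2 failed, Local panel 2 failed, Remote link 2 stuck}; {Outboard hoist motor 2 degraded}.

8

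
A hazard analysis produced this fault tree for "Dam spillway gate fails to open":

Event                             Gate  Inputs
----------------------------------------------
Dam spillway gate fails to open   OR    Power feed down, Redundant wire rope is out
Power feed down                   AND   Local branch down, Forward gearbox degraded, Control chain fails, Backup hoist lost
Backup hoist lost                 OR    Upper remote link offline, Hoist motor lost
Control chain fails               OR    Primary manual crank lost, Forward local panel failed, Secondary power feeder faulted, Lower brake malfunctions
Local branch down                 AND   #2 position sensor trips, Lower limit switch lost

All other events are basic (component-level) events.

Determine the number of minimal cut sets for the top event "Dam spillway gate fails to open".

Local branch down [AND]: one cut set from each child combined → 1 × 1 = 1 cut set(s).
Control chain fails [OR]: union of children's cut sets → 4 cut set(s).
Backup hoist lost [OR]: union of children's cut sets → 2 cut set(s).
Power feed down [AND]: one cut set from each child combined → 1 × 1 × 4 × 2 = 8 cut set(s).
Dam spillway gate fails to open [OR]: union of children's cut sets → 9 cut set(s).
Minimal cut sets: {#2 position sensor trips, Forward gearbox degraded, Lower limit switch lost, Primary manual crank lost, Upper remote link offline}; {#2 position sensor trips, Forward gearbox degraded, Hoist motor lost, Lower limit switch lost, Primary manual crank lost}; {#2 position sensor trips, Forward gearbox degraded, Forward local panel failed, Lower limit switch lost, Upper remote link offline}; {#2 position sensor trips, Forward gearbox degraded, Forward local panel failed, Hoist motor lost, Lower limit switch lost}; {#2 position sensor trips, Forward gearbox degraded, Lower limit switch lost, Secondary power feeder faulted, Upper remote link offline}; {#2 position sensor trips, Forward gearbox degraded, Hoist motor lost, Lower limit switch lost, Secondary power feeder faulted}; {#2 position sensor trips, Forward gearbox degraded, Lower brake malfunctions, Lower limit switch lost, Upper remote link offline}; {#2 position sensor trips, Forward gearbox degraded, Hoist motor lost, Lower brake malfunctions, Lower limit switch lost}; {Redundant wire rope is out}.

9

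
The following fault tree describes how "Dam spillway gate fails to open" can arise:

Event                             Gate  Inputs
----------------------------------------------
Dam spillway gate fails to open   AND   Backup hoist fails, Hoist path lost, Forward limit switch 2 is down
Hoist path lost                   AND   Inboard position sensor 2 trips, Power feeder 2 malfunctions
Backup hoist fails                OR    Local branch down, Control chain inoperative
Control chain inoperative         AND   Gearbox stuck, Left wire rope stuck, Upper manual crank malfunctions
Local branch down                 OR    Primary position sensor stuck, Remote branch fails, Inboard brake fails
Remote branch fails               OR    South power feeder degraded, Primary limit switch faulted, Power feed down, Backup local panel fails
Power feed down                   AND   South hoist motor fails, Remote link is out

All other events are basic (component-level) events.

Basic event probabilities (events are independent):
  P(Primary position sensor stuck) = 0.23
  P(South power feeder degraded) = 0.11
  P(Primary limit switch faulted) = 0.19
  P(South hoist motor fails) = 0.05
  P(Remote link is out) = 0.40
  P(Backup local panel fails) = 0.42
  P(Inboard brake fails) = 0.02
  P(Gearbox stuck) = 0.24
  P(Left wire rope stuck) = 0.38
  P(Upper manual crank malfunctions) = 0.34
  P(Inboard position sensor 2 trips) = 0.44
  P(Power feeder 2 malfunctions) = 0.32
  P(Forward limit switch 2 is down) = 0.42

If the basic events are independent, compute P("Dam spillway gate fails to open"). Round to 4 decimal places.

P(Power feed down) [AND] = 0.05 × 0.40 = 0.020000
P(Remote branch fails) [OR] = 1 − (1−0.11) × (1−0.19) × (1−0.020000) × (1−0.42) = 0.590240
P(Local branch down) [OR] = 1 − (1−0.23) × (1−0.590240) × (1−0.02) = 0.690795
P(Control chain inoperative) [AND] = 0.24 × 0.38 × 0.34 = 0.031008
P(Backup hoist fails) [OR] = 1 − (1−0.690795) × (1−0.031008) = 0.700383
P(Hoist path lost) [AND] = 0.44 × 0.32 = 0.140800
P(Dam spillway gate fails to open) [AND] = 0.700383 × 0.140800 × 0.42 = 0.041418
Rounded to 4 decimal places: P(Dam spillway gate fails to open) ≈ 0.0414.

0.0414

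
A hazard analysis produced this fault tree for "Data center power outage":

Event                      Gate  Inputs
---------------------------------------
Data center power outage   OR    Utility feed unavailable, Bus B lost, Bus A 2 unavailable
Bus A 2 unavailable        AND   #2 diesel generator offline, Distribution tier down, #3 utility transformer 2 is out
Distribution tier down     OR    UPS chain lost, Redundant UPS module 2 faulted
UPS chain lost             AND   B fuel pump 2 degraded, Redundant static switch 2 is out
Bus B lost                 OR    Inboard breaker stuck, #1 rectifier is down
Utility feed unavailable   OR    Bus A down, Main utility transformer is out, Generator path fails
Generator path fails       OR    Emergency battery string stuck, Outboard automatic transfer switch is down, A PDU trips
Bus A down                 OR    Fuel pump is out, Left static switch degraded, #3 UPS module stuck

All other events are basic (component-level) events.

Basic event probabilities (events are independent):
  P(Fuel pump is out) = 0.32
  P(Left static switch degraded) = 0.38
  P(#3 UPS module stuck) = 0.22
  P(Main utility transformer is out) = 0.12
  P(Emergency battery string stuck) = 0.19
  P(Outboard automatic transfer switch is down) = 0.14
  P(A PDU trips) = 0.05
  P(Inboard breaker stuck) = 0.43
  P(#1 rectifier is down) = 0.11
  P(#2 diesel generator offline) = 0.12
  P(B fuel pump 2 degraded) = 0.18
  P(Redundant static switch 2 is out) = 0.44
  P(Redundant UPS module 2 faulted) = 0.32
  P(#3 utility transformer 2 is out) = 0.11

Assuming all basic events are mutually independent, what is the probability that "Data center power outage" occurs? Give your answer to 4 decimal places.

0.9033

P(Bus A down) [OR] = 1 − (1−0.32) × (1−0.38) × (1−0.22) = 0.671152
P(Generator path fails) [OR] = 1 − (1−0.19) × (1−0.14) × (1−0.05) = 0.338230
P(Utility feed unavailable) [OR] = 1 − (1−0.671152) × (1−0.12) × (1−0.338230) = 0.808493
P(Bus B lost) [OR] = 1 − (1−0.43) × (1−0.11) = 0.492700
P(UPS chain lost) [AND] = 0.18 × 0.44 = 0.079200
P(Distribution tier down) [OR] = 1 − (1−0.079200) × (1−0.32) = 0.373856
P(Bus A 2 unavailable) [AND] = 0.12 × 0.373856 × 0.11 = 0.004935
P(Data center power outage) [OR] = 1 − (1−0.808493) × (1−0.492700) × (1−0.004935) = 0.903328
Rounded to 4 decimal places: P(Data center power outage) ≈ 0.9033.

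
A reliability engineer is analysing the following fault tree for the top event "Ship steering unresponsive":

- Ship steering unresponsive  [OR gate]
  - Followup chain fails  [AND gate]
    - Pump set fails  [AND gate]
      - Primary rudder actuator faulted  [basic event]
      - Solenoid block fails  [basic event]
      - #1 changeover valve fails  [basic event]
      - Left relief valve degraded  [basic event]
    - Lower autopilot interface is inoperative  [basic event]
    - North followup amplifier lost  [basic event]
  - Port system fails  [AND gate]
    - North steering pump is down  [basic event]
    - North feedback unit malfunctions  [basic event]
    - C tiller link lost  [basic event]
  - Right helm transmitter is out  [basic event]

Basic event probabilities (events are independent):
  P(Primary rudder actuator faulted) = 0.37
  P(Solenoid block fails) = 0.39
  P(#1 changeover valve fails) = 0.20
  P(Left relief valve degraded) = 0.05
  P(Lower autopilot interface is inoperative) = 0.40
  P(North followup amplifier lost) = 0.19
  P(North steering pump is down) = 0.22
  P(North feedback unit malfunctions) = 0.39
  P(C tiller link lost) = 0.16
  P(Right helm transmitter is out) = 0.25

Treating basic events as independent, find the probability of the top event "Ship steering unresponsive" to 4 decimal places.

0.2604

P(Pump set fails) [AND] = 0.37 × 0.39 × 0.20 × 0.05 = 0.001443
P(Followup chain fails) [AND] = 0.001443 × 0.40 × 0.19 = 0.000110
P(Port system fails) [AND] = 0.22 × 0.39 × 0.16 = 0.013728
P(Ship steering unresponsive) [OR] = 1 − (1−0.000110) × (1−0.013728) × (1−0.25) = 0.260377
Rounded to 4 decimal places: P(Ship steering unresponsive) ≈ 0.2604.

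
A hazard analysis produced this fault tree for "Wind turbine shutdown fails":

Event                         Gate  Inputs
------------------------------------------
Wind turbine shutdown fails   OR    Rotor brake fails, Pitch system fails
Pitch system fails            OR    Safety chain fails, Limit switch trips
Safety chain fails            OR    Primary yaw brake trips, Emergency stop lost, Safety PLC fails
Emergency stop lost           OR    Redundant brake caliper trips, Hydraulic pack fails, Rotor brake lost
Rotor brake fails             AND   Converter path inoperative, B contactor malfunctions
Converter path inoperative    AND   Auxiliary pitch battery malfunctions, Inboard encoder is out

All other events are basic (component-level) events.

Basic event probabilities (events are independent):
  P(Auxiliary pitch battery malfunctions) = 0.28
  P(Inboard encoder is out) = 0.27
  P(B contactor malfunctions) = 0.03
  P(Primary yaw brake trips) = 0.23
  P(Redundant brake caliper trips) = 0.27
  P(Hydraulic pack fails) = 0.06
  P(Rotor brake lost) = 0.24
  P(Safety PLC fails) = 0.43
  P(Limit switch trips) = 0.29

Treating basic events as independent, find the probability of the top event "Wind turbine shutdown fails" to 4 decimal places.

P(Converter path inoperative) [AND] = 0.28 × 0.27 = 0.075600
P(Rotor brake fails) [AND] = 0.075600 × 0.03 = 0.002268
P(Emergency stop lost) [OR] = 1 − (1−0.27) × (1−0.06) × (1−0.24) = 0.478488
P(Safety chain fails) [OR] = 1 − (1−0.23) × (1−0.478488) × (1−0.43) = 0.771108
P(Pitch system fails) [OR] = 1 − (1−0.771108) × (1−0.29) = 0.837487
P(Wind turbine shutdown fails) [OR] = 1 − (1−0.002268) × (1−0.837487) = 0.837856
Rounded to 4 decimal places: P(Wind turbine shutdown fails) ≈ 0.8379.

0.8379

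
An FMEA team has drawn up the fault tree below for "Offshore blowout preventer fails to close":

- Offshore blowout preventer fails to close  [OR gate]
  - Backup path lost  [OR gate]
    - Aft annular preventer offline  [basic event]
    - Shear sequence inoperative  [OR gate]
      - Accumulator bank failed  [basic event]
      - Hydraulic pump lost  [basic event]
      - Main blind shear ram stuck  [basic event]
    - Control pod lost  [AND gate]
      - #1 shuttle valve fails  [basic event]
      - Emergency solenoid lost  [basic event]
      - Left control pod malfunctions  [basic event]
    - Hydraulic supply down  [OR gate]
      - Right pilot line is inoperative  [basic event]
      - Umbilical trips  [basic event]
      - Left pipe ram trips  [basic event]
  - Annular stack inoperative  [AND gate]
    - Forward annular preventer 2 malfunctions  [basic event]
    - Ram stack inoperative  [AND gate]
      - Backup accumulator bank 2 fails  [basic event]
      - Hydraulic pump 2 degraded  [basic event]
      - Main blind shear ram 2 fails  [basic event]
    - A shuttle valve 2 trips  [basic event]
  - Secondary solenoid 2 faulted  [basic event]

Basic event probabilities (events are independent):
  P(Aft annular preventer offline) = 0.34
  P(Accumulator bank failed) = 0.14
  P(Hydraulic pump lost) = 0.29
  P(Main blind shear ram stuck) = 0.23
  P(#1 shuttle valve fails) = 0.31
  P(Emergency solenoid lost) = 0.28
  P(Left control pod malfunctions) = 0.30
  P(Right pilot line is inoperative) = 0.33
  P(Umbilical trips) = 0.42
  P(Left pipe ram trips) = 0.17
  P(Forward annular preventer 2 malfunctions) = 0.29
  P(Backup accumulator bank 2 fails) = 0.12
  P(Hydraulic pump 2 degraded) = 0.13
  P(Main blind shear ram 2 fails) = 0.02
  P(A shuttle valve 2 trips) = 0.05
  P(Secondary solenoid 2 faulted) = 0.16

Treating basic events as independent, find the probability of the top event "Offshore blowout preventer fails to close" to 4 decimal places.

0.9181

P(Shear sequence inoperative) [OR] = 1 − (1−0.14) × (1−0.29) × (1−0.23) = 0.529838
P(Control pod lost) [AND] = 0.31 × 0.28 × 0.30 = 0.026040
P(Hydraulic supply down) [OR] = 1 − (1−0.33) × (1−0.42) × (1−0.17) = 0.677462
P(Backup path lost) [OR] = 1 − (1−0.34) × (1−0.529838) × (1−0.026040) × (1−0.677462) = 0.902520
P(Ram stack inoperative) [AND] = 0.12 × 0.13 × 0.02 = 0.000312
P(Annular stack inoperative) [AND] = 0.29 × 0.000312 × 0.05 = 0.000005
P(Offshore blowout preventer fails to close) [OR] = 1 − (1−0.902520) × (1−0.000005) × (1−0.16) = 0.918117
Rounded to 4 decimal places: P(Offshore blowout preventer fails to close) ≈ 0.9181.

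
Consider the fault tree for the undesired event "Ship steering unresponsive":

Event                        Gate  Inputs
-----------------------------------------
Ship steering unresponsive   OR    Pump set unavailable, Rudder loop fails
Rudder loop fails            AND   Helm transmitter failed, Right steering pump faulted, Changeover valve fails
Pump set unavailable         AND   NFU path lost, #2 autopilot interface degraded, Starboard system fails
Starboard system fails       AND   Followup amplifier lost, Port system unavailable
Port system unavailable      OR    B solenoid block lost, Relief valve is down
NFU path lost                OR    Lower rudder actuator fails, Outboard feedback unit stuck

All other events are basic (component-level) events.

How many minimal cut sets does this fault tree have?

NFU path lost [OR]: union of children's cut sets → 2 cut set(s).
Port system unavailable [OR]: union of children's cut sets → 2 cut set(s).
Starboard system fails [AND]: one cut set from each child combined → 1 × 2 = 2 cut set(s).
Pump set unavailable [AND]: one cut set from each child combined → 2 × 1 × 2 = 4 cut set(s).
Rudder loop fails [AND]: one cut set from each child combined → 1 × 1 × 1 = 1 cut set(s).
Ship steering unresponsive [OR]: union of children's cut sets → 5 cut set(s).
Minimal cut sets: {#2 autopilot interface degraded, B solenoid block lost, Followup amplifier lost, Lower rudder actuator fails}; {#2 autopilot interface degraded, Followup amplifier lost, Lower rudder actuator fails, Relief valve is down}; {#2 autopilot interface degraded, B solenoid block lost, Followup amplifier lost, Outboard feedback unit stuck}; {#2 autopilot interface degraded, Followup amplifier lost, Outboard feedback unit stuck, Relief valve is down}; {Changeover valve fails, Helm transmitter failed, Right steering pump faulted}.

5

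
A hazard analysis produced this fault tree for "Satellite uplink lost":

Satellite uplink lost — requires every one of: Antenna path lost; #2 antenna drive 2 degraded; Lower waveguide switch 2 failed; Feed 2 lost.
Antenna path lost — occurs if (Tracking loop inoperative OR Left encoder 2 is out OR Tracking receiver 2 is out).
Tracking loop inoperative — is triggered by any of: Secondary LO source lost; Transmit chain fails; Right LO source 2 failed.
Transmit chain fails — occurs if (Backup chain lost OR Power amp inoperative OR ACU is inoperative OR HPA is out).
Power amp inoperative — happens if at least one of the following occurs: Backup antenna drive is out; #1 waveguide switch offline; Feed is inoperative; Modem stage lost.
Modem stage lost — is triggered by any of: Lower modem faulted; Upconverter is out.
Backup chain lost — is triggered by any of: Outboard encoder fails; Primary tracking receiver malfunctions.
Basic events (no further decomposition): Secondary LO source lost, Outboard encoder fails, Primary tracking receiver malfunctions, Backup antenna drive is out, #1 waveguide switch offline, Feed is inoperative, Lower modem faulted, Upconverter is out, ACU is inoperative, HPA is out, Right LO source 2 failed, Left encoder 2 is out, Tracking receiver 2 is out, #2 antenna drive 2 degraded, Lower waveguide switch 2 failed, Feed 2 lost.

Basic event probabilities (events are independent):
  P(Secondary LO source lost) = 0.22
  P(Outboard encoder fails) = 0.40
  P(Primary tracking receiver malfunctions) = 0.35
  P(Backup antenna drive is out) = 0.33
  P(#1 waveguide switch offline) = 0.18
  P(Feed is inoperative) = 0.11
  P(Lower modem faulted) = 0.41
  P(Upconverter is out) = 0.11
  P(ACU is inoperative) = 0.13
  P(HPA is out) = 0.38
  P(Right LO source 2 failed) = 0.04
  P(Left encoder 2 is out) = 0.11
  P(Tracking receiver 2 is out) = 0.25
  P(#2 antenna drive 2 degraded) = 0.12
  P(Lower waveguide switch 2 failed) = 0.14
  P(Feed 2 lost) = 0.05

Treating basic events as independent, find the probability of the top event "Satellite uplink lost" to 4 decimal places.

P(Backup chain lost) [OR] = 1 − (1−0.40) × (1−0.35) = 0.610000
P(Modem stage lost) [OR] = 1 − (1−0.41) × (1−0.11) = 0.474900
P(Power amp inoperative) [OR] = 1 − (1−0.33) × (1−0.18) × (1−0.11) × (1−0.474900) = 0.743244
P(Transmit chain fails) [OR] = 1 − (1−0.610000) × (1−0.743244) × (1−0.13) × (1−0.38) = 0.945987
P(Tracking loop inoperative) [OR] = 1 − (1−0.22) × (1−0.945987) × (1−0.04) = 0.959555
P(Antenna path lost) [OR] = 1 − (1−0.959555) × (1−0.11) × (1−0.25) = 0.973003
P(Satellite uplink lost) [AND] = 0.973003 × 0.12 × 0.14 × 0.05 = 0.000817
Rounded to 4 decimal places: P(Satellite uplink lost) ≈ 0.0008.

0.0008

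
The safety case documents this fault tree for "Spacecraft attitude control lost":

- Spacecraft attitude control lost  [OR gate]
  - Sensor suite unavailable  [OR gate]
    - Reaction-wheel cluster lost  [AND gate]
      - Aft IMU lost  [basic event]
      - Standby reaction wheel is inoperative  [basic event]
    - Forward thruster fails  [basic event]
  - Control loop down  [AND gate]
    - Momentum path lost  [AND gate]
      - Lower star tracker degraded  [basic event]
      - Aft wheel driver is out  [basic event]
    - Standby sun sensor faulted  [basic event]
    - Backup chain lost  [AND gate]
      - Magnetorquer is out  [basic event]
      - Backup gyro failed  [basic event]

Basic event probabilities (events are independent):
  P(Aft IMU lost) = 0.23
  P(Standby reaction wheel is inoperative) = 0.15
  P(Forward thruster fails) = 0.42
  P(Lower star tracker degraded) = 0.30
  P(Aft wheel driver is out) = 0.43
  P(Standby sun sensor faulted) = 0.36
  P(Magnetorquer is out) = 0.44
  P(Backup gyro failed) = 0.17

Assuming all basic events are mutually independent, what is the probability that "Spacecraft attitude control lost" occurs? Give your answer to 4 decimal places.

P(Reaction-wheel cluster lost) [AND] = 0.23 × 0.15 = 0.034500
P(Sensor suite unavailable) [OR] = 1 − (1−0.034500) × (1−0.42) = 0.440010
P(Momentum path lost) [AND] = 0.30 × 0.43 = 0.129000
P(Backup chain lost) [AND] = 0.44 × 0.17 = 0.074800
P(Control loop down) [AND] = 0.129000 × 0.36 × 0.074800 = 0.003474
P(Spacecraft attitude control lost) [OR] = 1 − (1−0.440010) × (1−0.003474) = 0.441955
Rounded to 4 decimal places: P(Spacecraft attitude control lost) ≈ 0.4420.

0.4420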